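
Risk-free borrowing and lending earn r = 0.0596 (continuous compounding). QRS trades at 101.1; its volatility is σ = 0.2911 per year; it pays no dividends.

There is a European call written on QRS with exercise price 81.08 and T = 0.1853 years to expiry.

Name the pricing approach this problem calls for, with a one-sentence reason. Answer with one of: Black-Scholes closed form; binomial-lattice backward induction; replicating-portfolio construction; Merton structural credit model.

Key observation: everything needed for the exact continuous-time valuation of the European call on QRS (strike 81.08) is given, and no feature rules the closed form out.

framework: Black-Scholes closed form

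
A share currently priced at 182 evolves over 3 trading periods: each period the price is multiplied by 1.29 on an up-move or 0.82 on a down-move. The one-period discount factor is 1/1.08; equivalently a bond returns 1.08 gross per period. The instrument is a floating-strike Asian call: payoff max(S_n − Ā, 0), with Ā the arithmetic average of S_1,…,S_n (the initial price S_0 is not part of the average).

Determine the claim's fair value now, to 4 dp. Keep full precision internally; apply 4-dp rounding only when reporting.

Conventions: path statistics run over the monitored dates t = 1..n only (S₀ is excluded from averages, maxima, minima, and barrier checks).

price = 20.3249

Risk-neutral up-probability p* = (R−d)/(u−d) = (1.08−0.82)/(1.29−0.82) = 0.5532; the claim prices as the p*-weighted sum of path payoffs discounted by R^3.
Enumerate all 2^3 = 8 price paths (U = up ×1.29, D = down ×0.82); each path with k up-moves has probability p*^k·(1−p*)^(3−k).
DDD: Ā=123.9886, payoff=0.0000, prob=0.089200
UDD: Ā=195.0552, payoff=0.0000, prob=0.110438
DUD: Ā=166.5419, payoff=0.0000, prob=0.110438
UUD: Ā=261.9988, payoff=0.0000, prob=0.136733
DDU: Ā=143.1610, payoff=14.7051, prob=0.110438
UDU: Ā=225.2166, payoff=23.1337, prob=0.136733
DUU: Ā=196.7033, payoff=51.6470, prob=0.136733
UUU: Ā=309.4479, payoff=81.2495, prob=0.169288
Price = Σ prob·payoff / R^3 = 25.603543 / 1.259712 = 20.3249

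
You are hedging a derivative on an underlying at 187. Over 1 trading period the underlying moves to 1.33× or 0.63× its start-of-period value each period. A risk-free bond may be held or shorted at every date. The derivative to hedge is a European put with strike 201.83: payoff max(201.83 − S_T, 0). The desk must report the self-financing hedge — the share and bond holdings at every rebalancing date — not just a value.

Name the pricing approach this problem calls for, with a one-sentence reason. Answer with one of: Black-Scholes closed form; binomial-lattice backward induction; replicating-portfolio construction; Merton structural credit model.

framework: replicating-portfolio construction

Key observation: what is demanded is not a single number but the (Δ, B) position at each node of the 1.33/0.63 tree starting at 187; constructing those positions is the replicating-portfolio method.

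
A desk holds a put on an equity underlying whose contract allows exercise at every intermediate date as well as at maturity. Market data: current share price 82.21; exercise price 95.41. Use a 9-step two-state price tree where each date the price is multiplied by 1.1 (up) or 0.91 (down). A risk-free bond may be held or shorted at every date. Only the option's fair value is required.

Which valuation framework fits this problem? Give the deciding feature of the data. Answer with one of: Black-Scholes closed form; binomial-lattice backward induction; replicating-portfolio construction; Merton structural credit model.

Key observation: early exercise of the strike-95.41 put must be checked at each of the 9 dates (spot 82.21), which forces a node-by-node comparison of intrinsic and continuation value backward from expiry.

framework: binomial-lattice backward induction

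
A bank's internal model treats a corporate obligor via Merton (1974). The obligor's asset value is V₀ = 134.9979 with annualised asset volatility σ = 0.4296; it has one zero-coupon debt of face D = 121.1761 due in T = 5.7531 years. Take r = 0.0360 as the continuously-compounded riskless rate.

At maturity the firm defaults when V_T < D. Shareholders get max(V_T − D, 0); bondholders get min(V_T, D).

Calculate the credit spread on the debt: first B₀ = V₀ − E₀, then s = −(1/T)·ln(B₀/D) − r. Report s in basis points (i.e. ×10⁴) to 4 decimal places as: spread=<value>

Apply the equity-as-call identities (strike 121.1761, horizon 5.7531 years):
d₁ = [ln(V₀/D) + (r + σ²/2)T] / (σ√T)
   = [ln(134.9979/121.1761) + (0.0360 + 0.5·0.4296²)·5.7531] / (0.4296·√5.7531)
   = [0.108014 + 0.737997] / 1.030422 = 0.821033
d₂ = d₁ − σ√T = 0.821033 − 1.030422 = -0.209389
N(d₁) = 0.794186,  N(d₂) = 0.417072,  e^(−rT) = 0.812929
E₀ = V₀·N(d₁) − D·e^(−rT)·N(d₂)
   = 134.9979·0.794186 − 121.1761·0.812929·0.417072 = 66.128716
B₀ = V₀ − E₀ = 134.9979 − 66.128716 = 68.869184
spread = −(1/T)·ln(B₀/D) − r = −(1/5.7531)·ln(68.869184/121.1761) − 0.0360 = 0.06221419
in basis points: 0.06221419 × 10⁴ = 622.1419 bp

spread=622.1419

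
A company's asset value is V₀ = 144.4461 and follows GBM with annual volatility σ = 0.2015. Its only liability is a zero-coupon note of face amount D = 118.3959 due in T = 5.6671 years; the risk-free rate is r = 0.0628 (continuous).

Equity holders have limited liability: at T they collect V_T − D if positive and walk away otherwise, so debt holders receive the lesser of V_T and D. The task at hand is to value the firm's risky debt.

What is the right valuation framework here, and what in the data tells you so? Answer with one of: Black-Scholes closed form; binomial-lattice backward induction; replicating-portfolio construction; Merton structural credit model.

Key observation: the data describe a firm's assets (V₀ = 144.4461, GBM) and a single zero-coupon debt of face 118.3959, so credit quantities follow from equity-as-call in the structural model.

framework: Merton structural credit model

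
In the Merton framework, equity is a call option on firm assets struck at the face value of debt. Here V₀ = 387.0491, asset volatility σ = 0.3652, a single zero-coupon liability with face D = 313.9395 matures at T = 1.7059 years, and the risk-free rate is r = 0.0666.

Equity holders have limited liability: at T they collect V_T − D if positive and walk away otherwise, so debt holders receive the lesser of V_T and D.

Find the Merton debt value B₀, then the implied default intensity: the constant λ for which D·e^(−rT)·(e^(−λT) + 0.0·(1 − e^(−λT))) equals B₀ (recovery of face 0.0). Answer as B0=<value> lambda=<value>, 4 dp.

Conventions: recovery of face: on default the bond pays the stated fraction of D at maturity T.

Equity is a call on the firm's assets struck at D = 313.9395:
d₁ = [ln(V₀/D) + (r + σ²/2)T] / (σ√T)
   = [ln(387.0491/313.9395) + (0.0666 + 0.5·0.3652²)·1.7059] / (0.3652·√1.7059)
   = [0.209351 + 0.227372] / 0.476988 = 0.915585
d₂ = d₁ − σ√T = 0.915585 − 0.476988 = 0.438597
N(d₁) = 0.820058,  N(d₂) = 0.669523,  e^(−rT) = 0.892603
E₀ = V₀·N(d₁) − D·e^(−rT)·N(d₂)
   = 387.0491·0.820058 − 313.9395·0.892603·0.669523 = 129.786495
B₀ = V₀ − E₀ = 387.0491 − 129.786495 = 257.262605
e^(−λT) = (B₀·e^(rT)/D − 0)/(1 − 0) = (257.2626·1.120318/313.9395 − 0)/1 = 0.91806232
λ = −ln(0.91806232)/1.7059 = 0.050114

B0=257.2626 lambda=0.0501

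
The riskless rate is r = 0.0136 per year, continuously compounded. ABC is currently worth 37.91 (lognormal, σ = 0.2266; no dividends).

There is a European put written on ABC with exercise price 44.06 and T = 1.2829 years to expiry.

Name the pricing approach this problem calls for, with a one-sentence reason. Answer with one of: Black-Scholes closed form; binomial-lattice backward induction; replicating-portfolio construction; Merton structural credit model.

framework: Black-Scholes closed form

Key observation: a European-exercise option on ABC struck at 44.06 — a GBM underlying with constant parameters — admits an analytic price: the data contain no early exercise, no discrete tree, no debt structure.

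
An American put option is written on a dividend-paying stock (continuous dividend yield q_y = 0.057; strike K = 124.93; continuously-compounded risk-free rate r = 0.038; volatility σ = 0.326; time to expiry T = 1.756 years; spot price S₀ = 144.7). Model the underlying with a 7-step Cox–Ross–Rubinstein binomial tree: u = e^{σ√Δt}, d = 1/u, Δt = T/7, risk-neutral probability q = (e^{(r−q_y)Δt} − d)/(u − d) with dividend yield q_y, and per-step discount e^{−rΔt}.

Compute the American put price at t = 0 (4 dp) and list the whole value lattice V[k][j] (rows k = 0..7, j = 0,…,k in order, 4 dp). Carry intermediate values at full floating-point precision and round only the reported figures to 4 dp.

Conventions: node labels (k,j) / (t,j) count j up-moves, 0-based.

Δt=0.25086  u=1.17737  d=0.84935  q=0.44477  discount=0.99051
step 7 (expiry): payoffs max(K−S,0) = 78.7887 60.9694 36.2686 2.0285 0.0000 0.0000 0.0000 0.0000
k=6: (k=6,j=0): S=54.3252, K−S=70.6048, hold=70.1909 ⇒ V=70.6048 exercise | (k=6,j=1): S=75.3050, K−S=49.6250, hold=49.5089 ⇒ V=49.6250 exercise | (k=6,j=2): S=104.3869, K−S=20.5431, hold=20.8398 ⇒ V=20.8398 continue | (k=6,j=3): S=144.7000, K−S=0.0000, hold=1.1156 ⇒ V=1.1156 continue | (k=6,j=4): S=200.5816, K−S=0.0000, hold=0.0000 ⇒ V=0.0000 continue | (k=6,j=5): S=278.0440, K−S=0.0000, hold=0.0000 ⇒ V=0.0000 continue | (k=6,j=6): S=385.4216, K−S=0.0000, hold=0.0000 ⇒ V=0.0000 continue
k=5: (k=5,j=0): S=63.9606, K−S=60.9694, hold=60.6922 ⇒ V=60.9694 exercise | (k=5,j=1): S=88.6614, K−S=36.2686, hold=36.4728 ⇒ V=36.4728 continue | (k=5,j=2): S=122.9015, K−S=2.0285, hold=11.9525 ⇒ V=11.9525 continue | (k=5,j=3): S=170.3648, K−S=0.0000, hold=0.6135 ⇒ V=0.6135 continue | (k=5,j=4): S=236.1578, K−S=0.0000, hold=0.0000 ⇒ V=0.0000 continue | (k=5,j=5): S=327.3594, K−S=0.0000, hold=0.0000 ⇒ V=0.0000 continue
k=4: (k=4,j=0): S=75.3050, K−S=49.6250, hold=49.5989 ⇒ V=49.6250 exercise | (k=4,j=1): S=104.3869, K−S=20.5431, hold=25.3242 ⇒ V=25.3242 continue | (k=4,j=2): S=144.7000, K−S=0.0000, hold=6.8437 ⇒ V=6.8437 continue | (k=4,j=3): S=200.5816, K−S=0.0000, hold=0.3374 ⇒ V=0.3374 continue | (k=4,j=4): S=278.0440, K−S=0.0000, hold=0.0000 ⇒ V=0.0000 continue
k=3: (k=3,j=0): S=88.6614, K−S=36.2686, hold=38.4484 ⇒ V=38.4484 continue | (k=3,j=1): S=122.9015, K−S=2.0285, hold=16.9423 ⇒ V=16.9423 continue | (k=3,j=2): S=170.3648, K−S=0.0000, hold=3.9124 ⇒ V=3.9124 continue | (k=3,j=3): S=236.1578, K−S=0.0000, hold=0.1856 ⇒ V=0.1856 continue
k=2: (k=2,j=0): S=104.3869, K−S=20.5431, hold=28.6090 ⇒ V=28.6090 continue | (k=2,j=1): S=144.7000, K−S=0.0000, hold=11.0412 ⇒ V=11.0412 continue | (k=2,j=2): S=200.5816, K−S=0.0000, hold=2.2334 ⇒ V=2.2334 continue
k=1: (k=1,j=0): S=122.9015, K−S=2.0285, hold=20.5980 ⇒ V=20.5980 continue | (k=1,j=1): S=170.3648, K−S=0.0000, hold=7.0561 ⇒ V=7.0561 continue
k=0: (k=0,j=0): S=144.7000, K−S=0.0000, hold=14.4366 ⇒ V=14.4366 continue

price = 14.4366
tree:
14.4366
20.5980 7.0561
28.6090 11.0412 2.2334
38.4484 16.9423 3.9124 0.1856
49.6250 25.3242 6.8437 0.3374 0.0000
60.9694 36.4728 11.9525 0.6135 0.0000 0.0000
70.6048 49.6250 20.8398 1.1156 0.0000 0.0000 0.0000
78.7887 60.9694 36.2686 2.0285 0.0000 0.0000 0.0000 0.0000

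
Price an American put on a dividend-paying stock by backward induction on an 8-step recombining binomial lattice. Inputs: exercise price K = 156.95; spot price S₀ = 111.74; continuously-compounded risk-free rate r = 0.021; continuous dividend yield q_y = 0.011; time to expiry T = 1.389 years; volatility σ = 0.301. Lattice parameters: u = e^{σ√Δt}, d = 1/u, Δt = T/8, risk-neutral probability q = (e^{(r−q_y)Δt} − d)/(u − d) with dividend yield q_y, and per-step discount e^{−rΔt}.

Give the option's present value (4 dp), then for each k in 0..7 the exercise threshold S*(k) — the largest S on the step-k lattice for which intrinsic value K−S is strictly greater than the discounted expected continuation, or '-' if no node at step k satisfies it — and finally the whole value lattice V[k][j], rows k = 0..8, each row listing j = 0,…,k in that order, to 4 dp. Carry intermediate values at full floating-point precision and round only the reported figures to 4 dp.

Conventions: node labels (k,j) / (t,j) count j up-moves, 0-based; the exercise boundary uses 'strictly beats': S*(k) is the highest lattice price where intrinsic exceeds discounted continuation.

Δt=0.17363, u=1.13363, d=0.88212, q=0.47560, disc=e^(-rΔt)=0.99636
k=8 terminal: V=max(K-S,0) → 115.9816 104.3011 89.2905 70.0002 45.2100 13.3519 0.0000 0.0000 0.0000
k=7: j=0 S=46.4429 intr=110.5071 cont=110.0245 V=110.5071[EX]; j=1 S=59.6841 intr=97.2659 cont=96.8085 V=97.2659[EX]; j=2 S=76.7006 intr=80.2494 cont=79.8245 V=80.2494[EX]; j=3 S=98.5686 intr=58.3814 cont=57.9982 V=58.3814[EX]; j=4 S=126.6714 intr=30.2786 cont=29.9491 V=30.2786[EX]; j=5 S=162.7865 intr=0.0000 cont=6.9763 V=6.9763[hold]; j=6 S=209.1984 intr=0.0000 cont=0.0000 V=0.0000[hold]; j=7 S=268.8427 intr=0.0000 cont=0.0000 V=0.0000[hold]  S*(7)=126.6714
k=6: j=0 S=52.6489 intr=104.3011 cont=103.8304 V=104.3011[EX]; j=1 S=67.6595 intr=89.2905 cont=88.8484 V=89.2905[EX]; j=2 S=86.9498 intr=70.0002 cont=69.5948 V=70.0002[EX]; j=3 S=111.7400 intr=45.2100 cont=44.8520 V=45.2100[EX]; j=4 S=143.5981 intr=13.3519 cont=19.1263 V=19.1263[hold]; j=5 S=184.5391 intr=0.0000 cont=3.6451 V=3.6451[hold]; j=6 S=237.1528 intr=0.0000 cont=0.0000 V=0.0000[hold]  S*(6)=111.7400
k=5: j=0 S=59.6841 intr=97.2659 cont=96.8085 V=97.2659[EX]; j=1 S=76.7006 intr=80.2494 cont=79.8245 V=80.2494[EX]; j=2 S=98.5686 intr=58.3814 cont=57.9982 V=58.3814[EX]; j=3 S=126.6714 intr=30.2786 cont=32.6853 V=32.6853[hold]; j=4 S=162.7865 intr=0.0000 cont=11.7207 V=11.7207[hold]; j=5 S=209.1984 intr=0.0000 cont=1.9046 V=1.9046[hold]  S*(5)=98.5686
k=4: j=0 S=67.6595 intr=89.2905 cont=88.8484 V=89.2905[EX]; j=1 S=86.9498 intr=70.0002 cont=69.5948 V=70.0002[EX]; j=2 S=111.7400 intr=45.2100 cont=45.9925 V=45.9925[hold]; j=3 S=143.5981 intr=13.3519 cont=22.6320 V=22.6320[hold]; j=4 S=184.5391 intr=0.0000 cont=7.0265 V=7.0265[hold]  S*(4)=86.9498
k=3: j=0 S=76.7006 intr=80.2494 cont=79.8245 V=80.2494[EX]; j=1 S=98.5686 intr=58.3814 cont=58.3690 V=58.3814[EX]; j=2 S=126.6714 intr=30.2786 cont=34.7554 V=34.7554[hold]; j=3 S=162.7865 intr=0.0000 cont=15.1547 V=15.1547[hold]  S*(3)=98.5686
k=2: j=0 S=86.9498 intr=70.0002 cont=69.5948 V=70.0002[EX]; j=1 S=111.7400 intr=45.2100 cont=46.9734 V=46.9734[hold]; j=2 S=143.5981 intr=13.3519 cont=25.3408 V=25.3408[hold]  S*(2)=86.9498
k=1: j=0 S=98.5686 intr=58.3814 cont=58.8338 V=58.8338[hold]; j=1 S=126.6714 intr=30.2786 cont=36.5515 V=36.5515[hold]  S*(1)=-
k=0: j=0 S=111.7400 intr=45.2100 cont=48.0609 V=48.0609[hold]  S*(0)=-

price = 48.0609
boundary = - - 86.9498 98.5686 86.9498 98.5686 111.7400 126.6714
tree:
48.0609
58.8338 36.5515
70.0002 46.9734 25.3408
80.2494 58.3814 34.7554 15.1547
89.2905 70.0002 45.9925 22.6320 7.0265
97.2659 80.2494 58.3814 32.6853 11.7207 1.9046
104.3011 89.2905 70.0002 45.2100 19.1263 3.6451 0.0000
110.5071 97.2659 80.2494 58.3814 30.2786 6.9763 0.0000 0.0000
115.9816 104.3011 89.2905 70.0002 45.2100 13.3519 0.0000 0.0000 0.0000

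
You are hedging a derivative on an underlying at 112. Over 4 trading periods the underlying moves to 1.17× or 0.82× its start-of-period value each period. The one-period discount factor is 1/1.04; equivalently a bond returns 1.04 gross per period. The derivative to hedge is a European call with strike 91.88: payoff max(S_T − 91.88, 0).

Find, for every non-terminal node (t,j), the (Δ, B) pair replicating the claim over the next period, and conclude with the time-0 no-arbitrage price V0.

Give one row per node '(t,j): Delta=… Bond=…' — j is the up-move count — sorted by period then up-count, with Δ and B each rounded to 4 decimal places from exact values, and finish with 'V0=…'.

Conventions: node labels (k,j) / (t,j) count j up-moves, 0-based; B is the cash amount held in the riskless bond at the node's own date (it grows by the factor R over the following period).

Risk-neutral probability p* = (R−d)/(u−d) = (1.04−0.82)/(1.17−0.82) = 0.6286.
Expiry values: V(4,0)=0.0000, V(4,1)=0.0000, V(4,2)=11.2102, V(4,3)=55.2121, V(4,4)=117.9954
(3,0): S=61.7532. Δ = (V_up−V_dn)/(S_up−S_dn) = (0.0000−0.0000)/(72.2513−50.6376) = 0.0000. V = [p*·0.0000 + (1−p*)·0.0000]/1.04 = 0.0000. B = V − Δ·S = 0.0000.
(3,1): S=88.1113. Δ = (V_up−V_dn)/(S_up−S_dn) = (11.2102−0.0000)/(103.0902−72.2513) = 0.3635. V = [p*·11.2102 + (1−p*)·0.0000]/1.04 = 6.7754. B = V − Δ·S = -25.2538.
(3,2): S=125.7198. Δ = (V_up−V_dn)/(S_up−S_dn) = (55.2121−11.2102)/(147.0921−103.0902) = 1.0000. V = [p*·55.2121 + (1−p*)·11.2102]/1.04 = 37.3736. B = V − Δ·S = -88.3462.
(3,3): S=179.3807. Δ = (V_up−V_dn)/(S_up−S_dn) = (117.9954−55.2121)/(209.8754−147.0921) = 1.0000. V = [p*·117.9954 + (1−p*)·55.2121]/1.04 = 91.0345. B = V − Δ·S = -88.3462.
(2,0): S=75.3088. Δ = (V_up−V_dn)/(S_up−S_dn) = (6.7754−0.0000)/(88.1113−61.7532) = 0.2571. V = [p*·6.7754 + (1−p*)·0.0000]/1.04 = 4.0950. B = V − Δ·S = -15.2633.
(2,1): S=107.4528. Δ = (V_up−V_dn)/(S_up−S_dn) = (37.3736−6.7754)/(125.7198−88.1113) = 0.8136. V = [p*·37.3736 + (1−p*)·6.7754]/1.04 = 25.0082. B = V − Δ·S = -62.4152.
(2,2): S=153.3168. Δ = (V_up−V_dn)/(S_up−S_dn) = (91.0345−37.3736)/(179.3807−125.7198) = 1.0000. V = [p*·91.0345 + (1−p*)·37.3736]/1.04 = 68.3686. B = V − Δ·S = -84.9482.
(1,0): S=91.8400. Δ = (V_up−V_dn)/(S_up−S_dn) = (25.0082−4.0950)/(107.4528−75.3088) = 0.6506. V = [p*·25.0082 + (1−p*)·4.0950]/1.04 = 16.5774. B = V − Δ·S = -43.1747.
(1,1): S=131.0400. Δ = (V_up−V_dn)/(S_up−S_dn) = (68.3686−25.0082)/(153.3168−107.4528) = 0.9454. V = [p*·68.3686 + (1−p*)·25.0082]/1.04 = 50.2532. B = V − Δ·S = -73.6335.
(0,0): S=112.0000. Δ = (V_up−V_dn)/(S_up−S_dn) = (50.2532−16.5774)/(131.0400−91.8400) = 0.8591. V = [p*·50.2532 + (1−p*)·16.5774]/1.04 = 36.2933. B = V − Δ·S = -59.9233.
As a check, the time-0 holding Δ(0,0)·S0 + B(0,0) comes to 36.2933 — exactly V0.

(0,0): Delta=0.8591 Bond=-59.9233
(1,0): Delta=0.6506 Bond=-43.1747
(1,1): Delta=0.9454 Bond=-73.6335
(2,0): Delta=0.2571 Bond=-15.2633
(2,1): Delta=0.8136 Bond=-62.4152
(2,2): Delta=1.0000 Bond=-84.9482
(3,0): Delta=0.0000 Bond=0.0000
(3,1): Delta=0.3635 Bond=-25.2538
(3,2): Delta=1.0000 Bond=-88.3462
(3,3): Delta=1.0000 Bond=-88.3462
V0=36.2933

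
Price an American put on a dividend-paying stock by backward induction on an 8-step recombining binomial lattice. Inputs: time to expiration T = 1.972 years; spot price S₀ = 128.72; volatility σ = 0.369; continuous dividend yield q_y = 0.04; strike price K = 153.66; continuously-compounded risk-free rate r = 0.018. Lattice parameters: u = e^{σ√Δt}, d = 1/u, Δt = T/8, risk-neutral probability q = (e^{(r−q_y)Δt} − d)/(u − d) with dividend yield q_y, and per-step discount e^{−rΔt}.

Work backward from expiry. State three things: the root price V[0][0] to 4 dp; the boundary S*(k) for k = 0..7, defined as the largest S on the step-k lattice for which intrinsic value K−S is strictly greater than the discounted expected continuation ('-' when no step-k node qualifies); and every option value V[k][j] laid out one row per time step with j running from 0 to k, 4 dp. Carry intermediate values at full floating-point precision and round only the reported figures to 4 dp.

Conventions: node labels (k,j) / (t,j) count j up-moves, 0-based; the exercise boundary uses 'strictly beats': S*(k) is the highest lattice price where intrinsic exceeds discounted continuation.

price = 45.1318
boundary = - - - - - 51.5020 61.8569 51.5020
tree:
45.1318
56.2278 31.4460
68.1691 41.5767 18.8520
80.2891 53.4113 26.9134 8.7680
91.8248 66.3984 37.3988 13.8216 2.4156
102.1580 79.5833 50.2653 21.3782 4.3301 0.0000
110.7796 91.8031 64.8136 32.2312 7.7618 0.0000 0.0000
117.9578 102.1580 79.4148 46.8592 13.9133 0.0000 0.0000 0.0000
123.9344 110.7796 91.8031 64.4287 24.9400 0.0000 0.0000 0.0000 0.0000

Δt=0.24650  u=1.20106  d=0.83260  q=0.43965  discount=0.99557
step 8 (expiry): payoffs max(K−S,0) = 123.9344 110.7796 91.8031 64.4287 24.9400 0.0000 0.0000 0.0000 0.0000
step 7: (k=7,j=0): S=35.7022, K−S=117.9578, hold=117.6278 ⇒ V=117.9578 exercise | (k=7,j=1): S=51.5020, K−S=102.1580, hold=101.9831 ⇒ V=102.1580 exercise | (k=7,j=2): S=74.2938, K−S=79.3662, hold=79.4148 ⇒ V=79.4148 continue | (k=7,j=3): S=107.1721, K−S=46.4879, hold=46.8592 ⇒ V=46.8592 continue | (k=7,j=4): S=154.6004, K−S=0.0000, hold=13.9133 ⇒ V=13.9133 continue | (k=7,j=5): S=223.0177, K−S=0.0000, hold=0.0000 ⇒ V=0.0000 continue | (k=7,j=6): S=321.7128, K−S=0.0000, hold=0.0000 ⇒ V=0.0000 continue | (k=7,j=7): S=464.0847, K−S=0.0000, hold=0.0000 ⇒ V=0.0000 continue  boundary S*=51.5020
step 6: (k=6,j=0): S=42.8804, K−S=110.7796, hold=110.5200 ⇒ V=110.7796 exercise | (k=6,j=1): S=61.8569, K−S=91.8031, hold=91.7510 ⇒ V=91.8031 exercise | (k=6,j=2): S=89.2313, K−S=64.4287, hold=64.8136 ⇒ V=64.8136 continue | (k=6,j=3): S=128.7200, K−S=24.9400, hold=32.2312 ⇒ V=32.2312 continue | (k=6,j=4): S=185.6842, K−S=0.0000, hold=7.7618 ⇒ V=7.7618 continue | (k=6,j=5): S=267.8575, K−S=0.0000, hold=0.0000 ⇒ V=0.0000 continue | (k=6,j=6): S=386.3962, K−S=0.0000, hold=0.0000 ⇒ V=0.0000 continue  boundary S*=61.8569
step 5: (k=5,j=0): S=51.5020, K−S=102.1580, hold=101.9831 ⇒ V=102.1580 exercise | (k=5,j=1): S=74.2938, K−S=79.3662, hold=79.5833 ⇒ V=79.5833 continue | (k=5,j=2): S=107.1721, K−S=46.4879, hold=50.2653 ⇒ V=50.2653 continue | (k=5,j=3): S=154.6004, K−S=0.0000, hold=21.3782 ⇒ V=21.3782 continue | (k=5,j=4): S=223.0177, K−S=0.0000, hold=4.3301 ⇒ V=4.3301 continue | (k=5,j=5): S=321.7128, K−S=0.0000, hold=0.0000 ⇒ V=0.0000 continue  boundary S*=51.5020
step 4: (k=4,j=0): S=61.8569, K−S=91.8031, hold=91.8248 ⇒ V=91.8248 continue | (k=4,j=1): S=89.2313, K−S=64.4287, hold=66.3984 ⇒ V=66.3984 continue | (k=4,j=2): S=128.7200, K−S=24.9400, hold=37.3988 ⇒ V=37.3988 continue | (k=4,j=3): S=185.6842, K−S=0.0000, hold=13.8216 ⇒ V=13.8216 continue | (k=4,j=4): S=267.8575, K−S=0.0000, hold=2.4156 ⇒ V=2.4156 continue  boundary S*=-
step 3: (k=3,j=0): S=74.2938, K−S=79.3662, hold=80.2891 ⇒ V=80.2891 continue | (k=3,j=1): S=107.1721, K−S=46.4879, hold=53.4113 ⇒ V=53.4113 continue | (k=3,j=2): S=154.6004, K−S=0.0000, hold=26.9134 ⇒ V=26.9134 continue | (k=3,j=3): S=223.0177, K−S=0.0000, hold=8.7680 ⇒ V=8.7680 continue  boundary S*=-
step 2: (k=2,j=0): S=89.2313, K−S=64.4287, hold=68.1691 ⇒ V=68.1691 continue | (k=2,j=1): S=128.7200, K−S=24.9400, hold=41.5767 ⇒ V=41.5767 continue | (k=2,j=2): S=185.6842, K−S=0.0000, hold=18.8520 ⇒ V=18.8520 continue  boundary S*=-
step 1: (k=1,j=0): S=107.1721, K−S=46.4879, hold=56.2278 ⇒ V=56.2278 continue | (k=1,j=1): S=154.6004, K−S=0.0000, hold=31.4460 ⇒ V=31.4460 continue  boundary S*=-
step 0: (k=0,j=0): S=128.7200, K−S=24.9400, hold=45.1318 ⇒ V=45.1318 continue  boundary S*=-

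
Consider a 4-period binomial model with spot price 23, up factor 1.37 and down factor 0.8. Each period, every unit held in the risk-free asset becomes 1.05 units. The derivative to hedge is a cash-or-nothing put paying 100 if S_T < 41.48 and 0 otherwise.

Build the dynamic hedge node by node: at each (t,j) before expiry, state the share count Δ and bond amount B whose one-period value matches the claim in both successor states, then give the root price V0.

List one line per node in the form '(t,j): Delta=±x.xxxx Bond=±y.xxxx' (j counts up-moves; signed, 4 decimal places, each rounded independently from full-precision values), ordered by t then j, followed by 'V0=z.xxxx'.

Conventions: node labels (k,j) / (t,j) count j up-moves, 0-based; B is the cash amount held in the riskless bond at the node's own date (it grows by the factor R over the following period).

(0,0): Delta=-2.1348 Bond=112.7387
(1,0): Delta=-1.6636 Bond=109.7064
(1,1): Delta=-2.4870 Bond=129.4723
(2,0): Delta=0.0000 Bond=90.7029
(2,1): Delta=-2.9071 Bond=146.5373
(2,2): Delta=-2.1729 Bond=122.3890
(3,0): Delta=0.0000 Bond=95.2381
(3,1): Delta=0.0000 Bond=95.2381
(3,2): Delta=-5.0800 Bond=228.9056
(3,3): Delta=0.0000 Bond=0.0000
V0=63.6384

Since d<R<u, set p* = (R−d)/(u−d) = 0.4386; price each node as the discounted p*-expectation of its children.
Payoffs at expiry: V(4,0)=100.0000, V(4,1)=100.0000, V(4,2)=100.0000, V(4,3)=0.0000, V(4,4)=0.0000
Node (3,0) S=11.7760: V=(p*·100.0000+(1−p*)·100.0000)/1.05=95.2381; Δ=(100.0000−100.0000)/(16.1331−9.4208)=0.0000; B=V−Δ·S=95.2381
Node (3,1) S=20.1664: V=(p*·100.0000+(1−p*)·100.0000)/1.05=95.2381; Δ=(100.0000−100.0000)/(27.6280−16.1331)=0.0000; B=V−Δ·S=95.2381
Node (3,2) S=34.5350: V=(p*·0.0000+(1−p*)·100.0000)/1.05=53.4670; Δ=(0.0000−100.0000)/(47.3129−27.6280)=-5.0800; B=V−Δ·S=228.9056
Node (3,3) S=59.1411: V=(p*·0.0000+(1−p*)·0.0000)/1.05=0.0000; Δ=(0.0000−0.0000)/(81.0233−47.3129)=0.0000; B=V−Δ·S=0.0000
Node (2,0) S=14.7200: V=(p*·95.2381+(1−p*)·95.2381)/1.05=90.7029; Δ=(95.2381−95.2381)/(20.1664−11.7760)=0.0000; B=V−Δ·S=90.7029
Node (2,1) S=25.2080: V=(p*·53.4670+(1−p*)·95.2381)/1.05=73.2547; Δ=(53.4670−95.2381)/(34.5350−20.1664)=-2.9071; B=V−Δ·S=146.5373
Node (2,2) S=43.1687: V=(p*·0.0000+(1−p*)·53.4670)/1.05=28.5872; Δ=(0.0000−53.4670)/(59.1411−34.5350)=-2.1729; B=V−Δ·S=122.3890
Node (1,0) S=18.4000: V=(p*·73.2547+(1−p*)·90.7029)/1.05=79.0954; Δ=(73.2547−90.7029)/(25.2080−14.7200)=-1.6636; B=V−Δ·S=109.7064
Node (1,1) S=31.5100: V=(p*·28.5872+(1−p*)·73.2547)/1.05=51.1083; Δ=(28.5872−73.2547)/(43.1687−25.2080)=-2.4870; B=V−Δ·S=129.4723
Node (0,0) S=23.0000: V=(p*·51.1083+(1−p*)·79.0954)/1.05=63.6384; Δ=(51.1083−79.0954)/(31.5100−18.4000)=-2.1348; B=V−Δ·S=112.7387
As a check, the time-0 holding Δ(0,0)·S0 + B(0,0) comes to 63.6384 — exactly V0.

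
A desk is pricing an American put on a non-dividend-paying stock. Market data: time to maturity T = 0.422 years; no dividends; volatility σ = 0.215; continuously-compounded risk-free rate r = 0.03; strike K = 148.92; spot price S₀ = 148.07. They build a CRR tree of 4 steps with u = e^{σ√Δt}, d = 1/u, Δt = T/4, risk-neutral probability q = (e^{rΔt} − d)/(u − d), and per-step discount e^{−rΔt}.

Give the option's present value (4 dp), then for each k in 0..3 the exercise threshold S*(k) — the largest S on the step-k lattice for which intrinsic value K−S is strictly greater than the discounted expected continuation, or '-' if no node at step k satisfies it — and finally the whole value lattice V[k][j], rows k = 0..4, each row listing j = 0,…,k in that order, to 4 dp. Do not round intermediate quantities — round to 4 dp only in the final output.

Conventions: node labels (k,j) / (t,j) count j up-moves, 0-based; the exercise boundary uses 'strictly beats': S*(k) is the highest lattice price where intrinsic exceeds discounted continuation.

price = 7.7147
boundary = - - 128.7687 138.0825
tree:
7.7147
12.7371 2.8445
20.1513 5.5563 0.2068
28.8369 10.8375 0.4192 0.0000
36.9366 20.1513 0.8500 0.0000 0.0000

Δt=0.10550, u=1.07233, d=0.93255, q=0.50523, disc=e^(-rΔt)=0.99684
k=4 terminal: V=max(K-S,0) → 36.9366 20.1513 0.8500 0.0000 0.0000
k=3: j=0 S=120.0831 intr=28.8369 cont=28.3663 V=28.8369[EX]; j=1 S=138.0825 intr=10.8375 cont=10.3669 V=10.8375[EX]; j=2 S=158.7799 intr=0.0000 cont=0.4192 V=0.4192[hold]; j=3 S=182.5796 intr=0.0000 cont=0.0000 V=0.0000[hold]  S*(3)=138.0825
k=2: j=0 S=128.7687 intr=20.1513 cont=19.6807 V=20.1513[EX]; j=1 S=148.0700 intr=0.8500 cont=5.5563 V=5.5563[hold]; j=2 S=170.2644 intr=0.0000 cont=0.2068 V=0.2068[hold]  S*(2)=128.7687
k=1: j=0 S=138.0825 intr=10.8375 cont=12.7371 V=12.7371[hold]; j=1 S=158.7799 intr=0.0000 cont=2.8445 V=2.8445[hold]  S*(1)=-
k=0: j=0 S=148.0700 intr=0.8500 cont=7.7147 V=7.7147[hold]  S*(0)=-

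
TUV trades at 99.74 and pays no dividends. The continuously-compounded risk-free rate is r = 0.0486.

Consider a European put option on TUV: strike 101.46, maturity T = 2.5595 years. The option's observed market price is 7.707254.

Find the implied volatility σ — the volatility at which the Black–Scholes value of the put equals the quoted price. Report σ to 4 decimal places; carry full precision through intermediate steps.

At σ = 0.2015 the Black–Scholes value reproduces the quote:
σ√T = 0.2015·√2.5595 = 0.322369
d₁ = (ln(S/K) + (r+σ²/2)T) / (σ√T) = (ln(99.74/101.46) + (0.0486+0.2015²/2)·2.5595) / 0.322369 = (-0.017098 + 0.176352) / 0.322369 = 0.494014
d₂ = d₁ − σ√T = 0.494014 − 0.322369 = 0.171646
e^{−rT} = 0.883034
N(−d₁) = 0.310648,  N(−d₂) = 0.431858
V = K·e^{−rT}·N(−d₂) − S·N(−d₁) = 38.691296 − 30.984042 = 7.707254 (the observed quote) — the price is monotone increasing in volatility, hence this σ is the only solution

sigma = 0.2015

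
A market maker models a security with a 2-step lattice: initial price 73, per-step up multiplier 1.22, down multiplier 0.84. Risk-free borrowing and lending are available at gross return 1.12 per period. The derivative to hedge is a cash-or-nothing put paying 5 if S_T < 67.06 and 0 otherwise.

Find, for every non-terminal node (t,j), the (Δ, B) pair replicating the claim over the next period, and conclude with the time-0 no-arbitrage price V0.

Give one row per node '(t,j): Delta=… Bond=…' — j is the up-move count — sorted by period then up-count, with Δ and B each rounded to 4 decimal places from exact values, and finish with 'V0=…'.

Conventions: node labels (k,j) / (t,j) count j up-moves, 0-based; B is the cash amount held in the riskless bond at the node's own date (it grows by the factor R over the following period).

(0,0): Delta=-0.0424 Bond=3.3676
(1,0): Delta=-0.2146 Bond=14.3327
(1,1): Delta=0.0000 Bond=0.0000
V0=0.2760

Since d<R<u, set p* = (R−d)/(u−d) = 0.7368; price each node as the discounted p*-expectation of its children.
Terminal payoffs: V(2,0)=5.0000, V(2,1)=0.0000, V(2,2)=0.0000
(1,0): S=61.3200. Δ = (V_up−V_dn)/(S_up−S_dn) = (0.0000−5.0000)/(74.8104−51.5088) = -0.2146. V = [p*·0.0000 + (1−p*)·5.0000]/1.12 = 1.1748. B = V − Δ·S = 14.3327.
(1,1): S=89.0600. Δ = (V_up−V_dn)/(S_up−S_dn) = (0.0000−0.0000)/(108.6532−74.8104) = 0.0000. V = [p*·0.0000 + (1−p*)·0.0000]/1.12 = 0.0000. B = V − Δ·S = 0.0000.
(0,0): S=73.0000. Δ = (V_up−V_dn)/(S_up−S_dn) = (0.0000−1.1748)/(89.0600−61.3200) = -0.0424. V = [p*·0.0000 + (1−p*)·1.1748]/1.12 = 0.2760. B = V − Δ·S = 3.3676.
Sanity check at the root: Δ(0,0)·S0 + B(0,0) reproduces V0 = 0.2760.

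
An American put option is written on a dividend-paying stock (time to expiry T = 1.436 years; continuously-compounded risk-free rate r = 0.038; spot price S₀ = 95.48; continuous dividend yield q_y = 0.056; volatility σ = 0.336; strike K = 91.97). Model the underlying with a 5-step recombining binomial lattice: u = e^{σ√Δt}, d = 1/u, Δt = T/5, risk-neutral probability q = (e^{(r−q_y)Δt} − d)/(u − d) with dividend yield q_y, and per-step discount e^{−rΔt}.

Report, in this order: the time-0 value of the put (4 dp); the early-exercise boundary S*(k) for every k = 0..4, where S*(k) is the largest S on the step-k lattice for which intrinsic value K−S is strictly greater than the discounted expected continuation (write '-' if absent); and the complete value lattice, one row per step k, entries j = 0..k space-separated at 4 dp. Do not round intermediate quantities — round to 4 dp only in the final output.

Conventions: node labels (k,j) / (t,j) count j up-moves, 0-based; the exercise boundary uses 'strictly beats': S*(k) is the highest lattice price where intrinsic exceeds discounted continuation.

Δt=0.28720  u=1.19730  d=0.83522  q=0.44086  discount=0.98915
step 5 (expiry): payoffs max(K−S,0) = 53.1635 36.3402 12.2237 0.0000 0.0000 0.0000
step 4: (k=4,j=0): S=46.4629, K−S=45.5071, hold=45.2502 ⇒ V=45.5071 exercise | (k=4,j=1): S=66.6054, K−S=25.3646, hold=25.4290 ⇒ V=25.4290 continue | (k=4,j=2): S=95.4800, K−S=0.0000, hold=6.7605 ⇒ V=6.7605 continue | (k=4,j=3): S=136.8723, K−S=0.0000, hold=0.0000 ⇒ V=0.0000 continue | (k=4,j=4): S=196.2090, K−S=0.0000, hold=0.0000 ⇒ V=0.0000 continue  boundary S*=46.4629
step 3: (k=3,j=0): S=55.6298, K−S=36.3402, hold=36.2576 ⇒ V=36.3402 exercise | (k=3,j=1): S=79.7463, K−S=12.2237, hold=17.0121 ⇒ V=17.0121 continue | (k=3,j=2): S=114.3178, K−S=0.0000, hold=3.7390 ⇒ V=3.7390 continue | (k=3,j=3): S=163.8767, K−S=0.0000, hold=0.0000 ⇒ V=0.0000 continue  boundary S*=55.6298
step 2: (k=2,j=0): S=66.6054, K−S=25.3646, hold=27.5172 ⇒ V=27.5172 continue | (k=2,j=1): S=95.4800, K−S=0.0000, hold=11.0393 ⇒ V=11.0393 continue | (k=2,j=2): S=136.8723, K−S=0.0000, hold=2.0679 ⇒ V=2.0679 continue  boundary S*=-
step 1: (k=1,j=0): S=79.7463, K−S=12.2237, hold=20.0328 ⇒ V=20.0328 continue | (k=1,j=1): S=114.3178, K−S=0.0000, hold=7.0073 ⇒ V=7.0073 continue  boundary S*=-
step 0: (k=0,j=0): S=95.4800, K−S=0.0000, hold=14.1352 ⇒ V=14.1352 continue  boundary S*=-

price = 14.1352
boundary = - - - 55.6298 46.4629
tree:
14.1352
20.0328 7.0073
27.5172 11.0393 2.0679
36.3402 17.0121 3.7390 0.0000
45.5071 25.4290 6.7605 0.0000 0.0000
53.1635 36.3402 12.2237 0.0000 0.0000 0.0000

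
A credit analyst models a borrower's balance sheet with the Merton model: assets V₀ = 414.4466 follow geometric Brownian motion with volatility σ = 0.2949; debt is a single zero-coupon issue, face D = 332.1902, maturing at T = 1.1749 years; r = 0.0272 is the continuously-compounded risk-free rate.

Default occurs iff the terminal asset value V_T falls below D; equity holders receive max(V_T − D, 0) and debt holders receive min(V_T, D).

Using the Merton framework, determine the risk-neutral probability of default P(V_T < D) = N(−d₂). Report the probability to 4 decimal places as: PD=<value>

Work the structural quantities from V₀ = 414.4466 against face 332.1902:
d₁ = [ln(V₀/D) + (r + σ²/2)T] / (σ√T)
   = [ln(414.4466/332.1902) + (0.0272 + 0.5·0.2949²)·1.1749] / (0.2949·√1.1749)
   = [0.221236 + 0.083045] / 0.319650 = 0.951921
d₂ = d₁ − σ√T = 0.951921 − 0.319650 = 0.632271
risk-neutral PD = N(−d₂) = N(-0.632271) = 0.263605

PD=0.2636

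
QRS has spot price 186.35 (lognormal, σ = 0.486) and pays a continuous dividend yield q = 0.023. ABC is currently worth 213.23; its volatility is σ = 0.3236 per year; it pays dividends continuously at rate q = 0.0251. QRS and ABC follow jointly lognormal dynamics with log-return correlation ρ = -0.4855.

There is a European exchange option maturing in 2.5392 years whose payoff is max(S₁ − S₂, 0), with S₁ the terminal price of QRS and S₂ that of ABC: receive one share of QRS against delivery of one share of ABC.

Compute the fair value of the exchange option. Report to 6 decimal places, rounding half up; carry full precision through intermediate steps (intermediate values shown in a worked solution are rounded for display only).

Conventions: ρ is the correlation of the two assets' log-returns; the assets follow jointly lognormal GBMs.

exchange price = 68.083280

σ_eff = √(σ₁² + σ₂² − 2ρσ₁σ₂) = √(0.486² + 0.3236² − 2·-0.4855·0.486·0.3236) = 0.702582
d₁ = (ln(S₁/S₂) + (q₂ − q₁ + σ_eff²/2)T) / (σ_eff√T) = (ln(186.35/213.23) + (0.0251 − 0.023 + 0.246811)·2.5392) / 1.119555 = 0.444185
d₂ = d₁ − σ_eff√T = 0.444185 − 1.119555 = -0.675370
N(d₁) = 0.671546,  N(d₂) = 0.249720
V = S₁·e^{−q₁T}·N(d₁) − S₂·e^{−q₂T}·N(d₂) = 118.043315 − 49.960035 = 68.083280
Key observation: no risk-free rate is needed — with the second asset as numeraire the exchange option is a call on the ratio S₁/S₂, and r cancels out of the value.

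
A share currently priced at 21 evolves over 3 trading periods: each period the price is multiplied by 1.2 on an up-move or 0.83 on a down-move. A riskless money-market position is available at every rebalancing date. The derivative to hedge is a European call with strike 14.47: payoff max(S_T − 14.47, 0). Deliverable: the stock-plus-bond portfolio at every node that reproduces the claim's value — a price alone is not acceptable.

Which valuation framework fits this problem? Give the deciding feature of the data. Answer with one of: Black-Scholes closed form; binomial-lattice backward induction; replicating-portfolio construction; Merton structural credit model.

Key observation: the task asks for the hedge itself — share and bond holdings at every node of the 3-period tree on spot 21 with factors 1.2/0.83 — which is exactly what the replicating-portfolio construction produces.

framework: replicating-portfolio construction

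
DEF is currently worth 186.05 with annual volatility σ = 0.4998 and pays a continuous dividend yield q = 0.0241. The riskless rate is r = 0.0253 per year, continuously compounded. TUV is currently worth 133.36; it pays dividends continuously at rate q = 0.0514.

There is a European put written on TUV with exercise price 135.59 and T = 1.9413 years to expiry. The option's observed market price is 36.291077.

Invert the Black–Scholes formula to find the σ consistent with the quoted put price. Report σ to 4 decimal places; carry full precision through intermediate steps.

sigma = 0.4681

At σ = 0.4681 the Black–Scholes value reproduces the quote:
σ√T = 0.4681·√1.9413 = 0.652206
d₁ = (ln(S/K) + (r−q+σ²/2)T) / (σ√T) = (ln(133.36/135.59) + (0.0253−0.0514+0.4681²/2)·1.9413) / 0.652206 = (-0.016583 + 0.162019) / 0.652206 = 0.222990
d₂ = d₁ − σ√T = 0.222990 − 0.652206 = -0.429217
e^{−rT} = 0.952072
e^{−qT} = 0.905034
N(−d₁) = 0.411772,  N(−d₂) = 0.666117
V = K·e^{−rT}·N(−d₂) − S·e^{−qT}·N(−d₁) = 85.990011 − 49.698934 = 36.291077 (the quoted price), and the Black–Scholes price is strictly increasing in σ, so σ is unique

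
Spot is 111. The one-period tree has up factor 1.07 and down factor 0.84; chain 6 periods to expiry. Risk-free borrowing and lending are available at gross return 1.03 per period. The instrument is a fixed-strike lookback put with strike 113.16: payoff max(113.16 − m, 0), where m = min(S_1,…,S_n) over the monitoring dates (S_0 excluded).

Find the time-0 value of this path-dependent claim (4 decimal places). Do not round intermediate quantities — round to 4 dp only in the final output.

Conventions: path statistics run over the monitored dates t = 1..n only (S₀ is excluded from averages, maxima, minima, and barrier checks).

price = 8.0316

Under the martingale measure an up-move has probability p* = 0.8261; value the claim as the probability-weighted average of per-path payoffs, discounted 6 periods at R = 1.03.
Enumerate all 2^6 = 64 price paths (U = up ×1.07, D = down ×0.84); each path with k up-moves has probability p*^k·(1−p*)^(6−k).
DDDDDD: m=38.9941, payoff=74.1659, prob=0.000028
UDDDDD: m=49.6710, payoff=63.4890, prob=0.000131
DUDDDD: m=49.6710, payoff=63.4890, prob=0.000131
UUDDDD: m=63.2714, payoff=49.8886, prob=0.000624
DDUDDD: m=49.6710, payoff=63.4890, prob=0.000131
UDUDDD: m=63.2714, payoff=49.8886, prob=0.000624
DUUDDD: m=63.2714, payoff=49.8886, prob=0.000624
UUUDDD: m=80.5958, payoff=32.5642, prob=0.002965
DDDUDD: m=49.6710, payoff=63.4890, prob=0.000131
UDDUDD: m=63.2714, payoff=49.8886, prob=0.000624
DUDUDD: m=63.2714, payoff=49.8886, prob=0.000624
UUDUDD: m=80.5958, payoff=32.5642, prob=0.002965
DDUUDD: m=63.2714, payoff=49.8886, prob=0.000624
UDUUDD: m=80.5958, payoff=32.5642, prob=0.002965
DUUUDD: m=80.5958, payoff=32.5642, prob=0.002965
UUUUDD: m=102.6636, payoff=10.4964, prob=0.014085
DDDDUD: m=49.6710, payoff=63.4890, prob=0.000131
UDDDUD: m=63.2714, payoff=49.8886, prob=0.000624
DUDDUD: m=63.2714, payoff=49.8886, prob=0.000624
UUDDUD: m=80.5958, payoff=32.5642, prob=0.002965
DDUDUD: m=63.2714, payoff=49.8886, prob=0.000624
UDUDUD: m=80.5958, payoff=32.5642, prob=0.002965
DUUDUD: m=80.5958, payoff=32.5642, prob=0.002965
UUUDUD: m=102.6636, payoff=10.4964, prob=0.014085
DDDUUD: m=63.2714, payoff=49.8886, prob=0.000624
UDDUUD: m=80.5958, payoff=32.5642, prob=0.002965
DUDUUD: m=80.5958, payoff=32.5642, prob=0.002965
UUDUUD: m=102.6636, payoff=10.4964, prob=0.014085
DDUUUD: m=78.3216, payoff=34.8384, prob=0.002965
UDUUUD: m=99.7668, payoff=13.3932, prob=0.014085
DUUUUD: m=93.2400, payoff=19.9200, prob=0.014085
UUUUUD: m=118.7700, payoff=0.0000, prob=0.066905
DDDDDU: m=46.4215, payoff=66.7385, prob=0.000131
UDDDDU: m=59.1322, payoff=54.0278, prob=0.000624
DUDDDU: m=59.1322, payoff=54.0278, prob=0.000624
UUDDDU: m=75.3231, payoff=37.8369, prob=0.002965
DDUDDU: m=59.1322, payoff=54.0278, prob=0.000624
UDUDDU: m=75.3231, payoff=37.8369, prob=0.002965
DUUDDU: m=75.3231, payoff=37.8369, prob=0.002965
UUUDDU: m=95.9473, payoff=17.2127, prob=0.014085
DDDUDU: m=59.1322, payoff=54.0278, prob=0.000624
UDDUDU: m=75.3231, payoff=37.8369, prob=0.002965
DUDUDU: m=75.3231, payoff=37.8369, prob=0.002965
UUDUDU: m=95.9473, payoff=17.2127, prob=0.014085
DDUUDU: m=75.3231, payoff=37.8369, prob=0.002965
UDUUDU: m=95.9473, payoff=17.2127, prob=0.014085
DUUUDU: m=93.2400, payoff=19.9200, prob=0.014085
UUUUDU: m=118.7700, payoff=0.0000, prob=0.066905
DDDDUU: m=55.2637, payoff=57.8963, prob=0.000624
UDDDUU: m=70.3955, payoff=42.7645, prob=0.002965
DUDDUU: m=70.3955, payoff=42.7645, prob=0.002965
UUDDUU: m=89.6704, payoff=23.4896, prob=0.014085
DDUDUU: m=70.3955, payoff=42.7645, prob=0.002965
UDUDUU: m=89.6704, payoff=23.4896, prob=0.014085
DUUDUU: m=89.6704, payoff=23.4896, prob=0.014085
UUUDUU: m=114.2230, payoff=0.0000, prob=0.066905
DDDUUU: m=65.7901, payoff=47.3699, prob=0.002965
UDDUUU: m=83.8041, payoff=29.3559, prob=0.014085
DUDUUU: m=83.8041, payoff=29.3559, prob=0.014085
UUDUUU: m=106.7505, payoff=6.4095, prob=0.066905
DDUUUU: m=78.3216, payoff=34.8384, prob=0.014085
UDUUUU: m=99.7668, payoff=13.3932, prob=0.066905
DUUUUU: m=93.2400, payoff=19.9200, prob=0.066905
UUUUUU: m=118.7700, payoff=0.0000, prob=0.317801
Price = Σ prob·payoff / R^6 = 9.590133 / 1.194052 = 8.0316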